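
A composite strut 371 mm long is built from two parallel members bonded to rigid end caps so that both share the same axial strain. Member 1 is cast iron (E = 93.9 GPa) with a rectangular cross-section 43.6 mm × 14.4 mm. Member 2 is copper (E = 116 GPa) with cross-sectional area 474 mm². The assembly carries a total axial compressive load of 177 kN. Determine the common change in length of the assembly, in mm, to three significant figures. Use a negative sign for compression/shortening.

-0.576 mm

A_1 = 627.8 mm².
Equal strain + equilibrium ⇒ each member carries load in proportion to AE: A₁E₁ = 58950000 N, A₂E₂ = 54980000 N, ΣAE = 113900000 N.
δ = PL/ΣAE = -177000·371/113900000 = -0.5763 mm.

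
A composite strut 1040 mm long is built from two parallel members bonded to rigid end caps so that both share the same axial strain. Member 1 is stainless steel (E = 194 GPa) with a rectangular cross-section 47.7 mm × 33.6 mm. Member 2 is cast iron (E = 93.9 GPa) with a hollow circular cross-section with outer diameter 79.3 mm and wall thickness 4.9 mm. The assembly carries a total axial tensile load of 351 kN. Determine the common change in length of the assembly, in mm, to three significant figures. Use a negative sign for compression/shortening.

0.872 mm

A_1 = 1603 mm².
A_2 = 1145 mm².
Equal strain + equilibrium ⇒ each member carries load in proportion to AE: A₁E₁ = 310900000 N, A₂E₂ = 107500000 N, ΣAE = 418500000 N.
δ = PL/ΣAE = 351000·1040/418500000 = 0.8723 mm.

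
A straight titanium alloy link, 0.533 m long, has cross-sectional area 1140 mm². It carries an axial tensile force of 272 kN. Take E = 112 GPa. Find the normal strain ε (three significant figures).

σ = N/A = 238.6 MPa; ε = σ/E = 238.6/112000 = 2.130e-03.

0.00213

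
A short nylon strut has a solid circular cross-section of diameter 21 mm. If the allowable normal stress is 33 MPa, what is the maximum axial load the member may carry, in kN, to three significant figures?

A = 346.4 mm².
P_max = σ_allow · A = 33 · 346.4 = 11430 N = 11.43 kN.

11.4 kN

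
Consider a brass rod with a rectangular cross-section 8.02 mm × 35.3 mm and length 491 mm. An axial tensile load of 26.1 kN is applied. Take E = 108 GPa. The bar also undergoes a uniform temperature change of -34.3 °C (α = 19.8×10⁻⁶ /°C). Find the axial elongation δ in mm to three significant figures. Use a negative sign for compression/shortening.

A = 283.1 mm².
δ_mech = NL/(AE) = 26100·491/(283.1·108000) = 0.4191 mm.
δ_thermal = αLΔT = 19.8e-6·491·-34.3 = -0.3335 mm.
δ = δ_mech + δ_thermal = 0.08567 mm.

0.0857 mm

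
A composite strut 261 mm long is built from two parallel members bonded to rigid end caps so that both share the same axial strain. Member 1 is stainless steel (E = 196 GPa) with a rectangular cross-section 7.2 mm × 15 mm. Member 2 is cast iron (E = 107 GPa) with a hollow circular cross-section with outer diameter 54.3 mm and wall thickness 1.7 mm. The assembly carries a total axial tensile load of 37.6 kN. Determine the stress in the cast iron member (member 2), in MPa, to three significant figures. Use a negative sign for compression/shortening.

78.5 MPa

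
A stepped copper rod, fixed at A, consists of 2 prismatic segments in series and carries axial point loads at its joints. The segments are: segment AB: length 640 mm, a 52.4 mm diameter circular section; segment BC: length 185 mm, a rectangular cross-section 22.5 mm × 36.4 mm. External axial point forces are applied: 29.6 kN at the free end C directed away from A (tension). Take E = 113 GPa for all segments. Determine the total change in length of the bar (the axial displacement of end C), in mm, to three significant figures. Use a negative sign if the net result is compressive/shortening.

0.137 mm

Internal axial forces (sectioning from the free end, tension +): N_BC = 29.6 kN, N_AB = 29.6 kN.
A_AB = 2157 mm².
A_BC = 819 mm².
δ_AB = 29600·640/(2157·113000) = 0.07774 mm
δ_BC = 29600·185/(819·113000) = 0.05917 mm
δ = Σδ_i = 0.1369 mm.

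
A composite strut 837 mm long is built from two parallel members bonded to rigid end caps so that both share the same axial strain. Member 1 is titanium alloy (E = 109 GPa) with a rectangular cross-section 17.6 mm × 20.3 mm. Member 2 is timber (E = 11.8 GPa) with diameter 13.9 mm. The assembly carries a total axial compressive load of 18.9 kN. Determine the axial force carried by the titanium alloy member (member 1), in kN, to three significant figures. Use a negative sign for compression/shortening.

A_1 = 357.3 mm².
A_2 = 151.7 mm².
Equal strain + equilibrium ⇒ each member carries load in proportion to AE: A₁E₁ = 38940000 N, A₂E₂ = 1791000 N, ΣAE = 40730000 N.
F₁ = P·A₁E₁/ΣAE = -18900·38940000/40730000 = -18070 N.

-18.1 kN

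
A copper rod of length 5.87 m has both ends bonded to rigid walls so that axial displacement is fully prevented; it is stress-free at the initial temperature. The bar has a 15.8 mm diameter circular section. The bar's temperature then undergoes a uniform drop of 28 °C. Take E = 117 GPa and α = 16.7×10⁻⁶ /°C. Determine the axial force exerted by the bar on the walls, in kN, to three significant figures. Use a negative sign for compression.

10.7 kN

Free thermal expansion αLΔT = 16.7e-6 · 5870 · -28 = -2.745 mm.
The walls impose strain ε = −(-2.745)/5870 = 4.6760e-04; σ = Eε = 117000 · 4.6760e-04 = 54.71 MPa.
Wall reaction R = σ·A = 54.71·196.1 = 10730 N = 10.73 kN.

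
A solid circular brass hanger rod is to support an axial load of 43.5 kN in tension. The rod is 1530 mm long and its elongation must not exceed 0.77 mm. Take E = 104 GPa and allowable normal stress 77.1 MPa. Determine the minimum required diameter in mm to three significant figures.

Required area A ≥ P/σ_allow = 43500/77.1 = 564.2 mm².
For a solid circular section, d ≥ √(4A/π) = 26.8 mm.
Elongation limit: A ≥ PL/(Eδ_allow) = 43500·1530/(104000·0.77) = 831.1 mm² ⇒ d ≥ 32.53 mm.
The elongation limit governs.

32.5 mm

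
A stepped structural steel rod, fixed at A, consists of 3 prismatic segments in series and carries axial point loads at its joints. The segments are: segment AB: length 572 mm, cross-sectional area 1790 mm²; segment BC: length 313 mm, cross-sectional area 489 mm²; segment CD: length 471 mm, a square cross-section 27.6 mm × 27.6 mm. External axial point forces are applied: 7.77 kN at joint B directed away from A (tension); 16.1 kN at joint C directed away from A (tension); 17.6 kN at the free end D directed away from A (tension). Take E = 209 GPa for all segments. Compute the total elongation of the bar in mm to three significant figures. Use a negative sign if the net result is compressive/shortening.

Internal axial forces (sectioning from the free end, tension +): N_CD = 17.6 kN, N_BC = 33.7 kN, N_AB = 41.47 kN.
A_CD = 761.8 mm².
δ_AB = 41470·572/(1790·209000) = 0.06341 mm
δ_BC = 33700·313/(489·209000) = 0.1032 mm
δ_CD = 17600·471/(761.8·209000) = 0.05207 mm
δ = Σδ_i = 0.2187 mm.

0.219 mm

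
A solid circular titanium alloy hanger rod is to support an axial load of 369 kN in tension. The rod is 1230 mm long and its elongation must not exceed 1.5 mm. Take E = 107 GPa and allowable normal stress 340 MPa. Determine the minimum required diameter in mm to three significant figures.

60.0 mm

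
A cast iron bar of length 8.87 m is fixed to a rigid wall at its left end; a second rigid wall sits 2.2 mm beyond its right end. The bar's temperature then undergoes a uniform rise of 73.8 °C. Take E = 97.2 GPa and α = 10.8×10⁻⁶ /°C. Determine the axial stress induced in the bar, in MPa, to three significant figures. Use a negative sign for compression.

Free thermal expansion αLΔT = 10.8e-6 · 8870 · 73.8 = 7.07 mm.
The walls engage after the gap closes; constrained expansion = 7.07 − 2.2 = 4.87 mm.
The walls impose strain ε = −(4.87)/8870 = -5.4901e-04; σ = Eε = 97200 · -5.4901e-04 = -53.36 MPa.

-53.4 MPa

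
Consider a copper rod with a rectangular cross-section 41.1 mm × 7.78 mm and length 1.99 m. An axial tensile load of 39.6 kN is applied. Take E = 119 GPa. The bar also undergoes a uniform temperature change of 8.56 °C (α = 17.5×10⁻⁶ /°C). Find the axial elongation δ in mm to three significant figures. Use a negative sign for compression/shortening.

2.37 mm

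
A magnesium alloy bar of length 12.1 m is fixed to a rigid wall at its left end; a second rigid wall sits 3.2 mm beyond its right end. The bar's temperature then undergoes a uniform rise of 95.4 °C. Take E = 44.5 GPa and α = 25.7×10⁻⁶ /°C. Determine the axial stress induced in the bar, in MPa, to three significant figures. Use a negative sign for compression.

-97.3 MPa

Free thermal expansion αLΔT = 25.7e-6 · 12100 · 95.4 = 29.67 mm.
The walls engage after the gap closes; constrained expansion = 29.67 − 3.2 = 26.47 mm.
The walls impose strain ε = −(26.47)/12100 = -2.1873e-03; σ = Eε = 44500 · -2.1873e-03 = -97.34 MPa.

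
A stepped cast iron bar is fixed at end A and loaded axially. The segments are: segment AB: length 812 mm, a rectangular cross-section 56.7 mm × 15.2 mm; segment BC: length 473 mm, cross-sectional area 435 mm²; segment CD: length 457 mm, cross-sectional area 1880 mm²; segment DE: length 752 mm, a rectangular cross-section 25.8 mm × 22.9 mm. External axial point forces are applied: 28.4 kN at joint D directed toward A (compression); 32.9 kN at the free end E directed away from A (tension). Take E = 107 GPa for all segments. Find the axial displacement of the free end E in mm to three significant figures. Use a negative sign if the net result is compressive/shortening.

Internal axial forces (sectioning from the free end, tension +): N_DE = 32.9 kN, N_CD = 4.5 kN, N_BC = 4.5 kN, N_AB = 4.5 kN.
A_AB = 861.8 mm².
A_DE = 590.8 mm².
δ_AB = 4500·812/(861.8·107000) = 0.03962 mm
δ_BC = 4500·473/(435·107000) = 0.04573 mm
δ_CD = 4500·457/(1880·107000) = 0.01022 mm
δ_DE = 32900·752/(590.8·107000) = 0.3914 mm
δ = Σδ_i = 0.4869 mm.

0.487 mm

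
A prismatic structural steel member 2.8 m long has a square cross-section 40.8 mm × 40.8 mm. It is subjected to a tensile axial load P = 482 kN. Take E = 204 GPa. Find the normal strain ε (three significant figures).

A = 1665 mm².
σ = N/A = 289.6 MPa; ε = σ/E = 289.6/204000 = 1.419e-03.

0.00142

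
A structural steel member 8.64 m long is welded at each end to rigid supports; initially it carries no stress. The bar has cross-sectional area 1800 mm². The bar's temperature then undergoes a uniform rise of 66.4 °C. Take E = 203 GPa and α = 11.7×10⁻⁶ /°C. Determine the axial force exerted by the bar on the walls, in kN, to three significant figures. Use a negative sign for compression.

Free thermal expansion αLΔT = 11.7e-6 · 8640 · 66.4 = 6.712 mm.
The walls impose strain ε = −(6.712)/8640 = -7.7688e-04; σ = Eε = 203000 · -7.7688e-04 = -157.7 MPa.
Wall reaction R = σ·A = -157.7·1800 = -283900 N = -283.9 kN.

-284 kN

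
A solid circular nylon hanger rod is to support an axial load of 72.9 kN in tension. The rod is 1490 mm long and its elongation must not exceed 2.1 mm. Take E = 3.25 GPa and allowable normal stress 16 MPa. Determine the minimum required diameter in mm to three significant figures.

Required area A ≥ P/σ_allow = 72900/16 = 4556 mm².
For a solid circular section, d ≥ √(4A/π) = 76.17 mm.
Elongation limit: A ≥ PL/(Eδ_allow) = 72900·1490/(3250·2.1) = 15920 mm² ⇒ d ≥ 142.4 mm.
The elongation limit governs.

142 mm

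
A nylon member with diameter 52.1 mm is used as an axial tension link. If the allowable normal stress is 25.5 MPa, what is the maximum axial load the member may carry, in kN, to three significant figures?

54.4 kN

A = 2132 mm².
P_max = σ_allow · A = 25.5 · 2132 = 54360 N = 54.36 kN.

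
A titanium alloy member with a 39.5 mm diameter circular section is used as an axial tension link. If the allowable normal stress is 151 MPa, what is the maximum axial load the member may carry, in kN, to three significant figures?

185 kN

A = 1225 mm².
P_max = σ_allow · A = 151 · 1225 = 185000 N = 185 kN.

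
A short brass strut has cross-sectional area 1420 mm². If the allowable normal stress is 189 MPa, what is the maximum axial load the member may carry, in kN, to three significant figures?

P_max = σ_allow · A = 189 · 1420 = 268400 N = 268.4 kN.

268 kN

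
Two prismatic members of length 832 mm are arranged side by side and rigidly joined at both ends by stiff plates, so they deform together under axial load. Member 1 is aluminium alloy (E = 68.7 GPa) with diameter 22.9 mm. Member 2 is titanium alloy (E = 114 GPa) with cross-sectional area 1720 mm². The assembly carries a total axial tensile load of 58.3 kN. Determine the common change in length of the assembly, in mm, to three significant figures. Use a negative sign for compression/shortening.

A_1 = 411.9 mm².
Equal strain + equilibrium ⇒ each member carries load in proportion to AE: A₁E₁ = 28300000 N, A₂E₂ = 196100000 N, ΣAE = 224400000 N.
δ = PL/ΣAE = 58300·832/224400000 = 0.2162 mm.

0.216 mm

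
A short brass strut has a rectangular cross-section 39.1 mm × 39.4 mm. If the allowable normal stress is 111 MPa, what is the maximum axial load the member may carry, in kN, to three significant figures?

171 kN

A = 1541 mm².
P_max = σ_allow · A = 111 · 1541 = 171000 N = 171 kN.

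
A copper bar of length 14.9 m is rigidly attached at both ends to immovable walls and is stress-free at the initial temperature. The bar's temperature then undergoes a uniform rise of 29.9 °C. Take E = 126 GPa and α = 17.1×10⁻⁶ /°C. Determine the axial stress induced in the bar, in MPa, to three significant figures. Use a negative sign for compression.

-64.4 MPa

Free thermal expansion αLΔT = 17.1e-6 · 14900 · 29.9 = 7.618 mm.
The walls impose strain ε = −(7.618)/14900 = -5.1129e-04; σ = Eε = 126000 · -5.1129e-04 = -64.42 MPa.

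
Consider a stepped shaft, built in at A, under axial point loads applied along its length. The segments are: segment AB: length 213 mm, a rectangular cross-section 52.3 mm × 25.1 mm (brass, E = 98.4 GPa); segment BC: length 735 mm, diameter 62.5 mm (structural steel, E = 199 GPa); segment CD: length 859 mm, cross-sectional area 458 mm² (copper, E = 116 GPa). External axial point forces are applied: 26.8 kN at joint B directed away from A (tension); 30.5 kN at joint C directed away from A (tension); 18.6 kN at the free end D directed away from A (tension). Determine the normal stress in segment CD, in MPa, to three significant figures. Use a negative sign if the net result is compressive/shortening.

Internal axial forces (sectioning from the free end, tension +): N_CD = 18.6 kN, N_BC = 49.1 kN, N_AB = 75.9 kN.
σ_CD = N_CD/A_CD = 18600/458 = 40.61 MPa.

40.6 MPa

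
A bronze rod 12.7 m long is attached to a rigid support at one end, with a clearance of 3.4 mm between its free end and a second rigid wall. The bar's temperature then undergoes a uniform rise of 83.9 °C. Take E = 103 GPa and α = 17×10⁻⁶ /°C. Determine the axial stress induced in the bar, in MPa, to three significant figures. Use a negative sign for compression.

Free thermal expansion αLΔT = 17e-6 · 12700 · 83.9 = 18.11 mm.
The walls engage after the gap closes; constrained expansion = 18.11 − 3.4 = 14.71 mm.
The walls impose strain ε = −(14.71)/12700 = -1.1586e-03; σ = Eε = 103000 · -1.1586e-03 = -119.3 MPa.

-119 MPa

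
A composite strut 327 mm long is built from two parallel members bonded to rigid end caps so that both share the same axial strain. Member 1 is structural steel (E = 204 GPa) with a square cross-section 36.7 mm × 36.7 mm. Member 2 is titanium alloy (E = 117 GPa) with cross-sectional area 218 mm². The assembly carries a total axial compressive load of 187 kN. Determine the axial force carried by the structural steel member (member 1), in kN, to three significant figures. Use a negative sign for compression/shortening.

-171 kN

A_1 = 1347 mm².
Equal strain + equilibrium ⇒ each member carries load in proportion to AE: A₁E₁ = 274800000 N, A₂E₂ = 25510000 N, ΣAE = 300300000 N.
F₁ = P·A₁E₁/ΣAE = -187000·274800000/300300000 = -171100 N.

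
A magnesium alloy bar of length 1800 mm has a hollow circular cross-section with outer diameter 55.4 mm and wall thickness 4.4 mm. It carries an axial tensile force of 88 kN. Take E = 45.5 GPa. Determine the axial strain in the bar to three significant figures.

0.00274

A = 705 mm².
σ = N/A = 124.8 MPa; ε = σ/E = 124.8/45500 = 2.743e-03.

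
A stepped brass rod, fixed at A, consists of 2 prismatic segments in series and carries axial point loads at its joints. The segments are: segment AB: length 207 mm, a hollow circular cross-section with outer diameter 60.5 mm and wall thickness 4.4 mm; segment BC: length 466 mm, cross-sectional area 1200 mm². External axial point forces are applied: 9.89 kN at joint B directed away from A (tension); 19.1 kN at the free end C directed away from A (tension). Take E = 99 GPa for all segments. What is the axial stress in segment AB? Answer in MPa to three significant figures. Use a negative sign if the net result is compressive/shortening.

37.4 MPa

Internal axial forces (sectioning from the free end, tension +): N_BC = 19.1 kN, N_AB = 28.99 kN.
A_AB = 775.5 mm².
σ_AB = N_AB/A_AB = 28990/775.5 = 37.38 MPa.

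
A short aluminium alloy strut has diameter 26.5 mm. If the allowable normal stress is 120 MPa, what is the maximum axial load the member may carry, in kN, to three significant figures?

66.2 kN

A = 551.5 mm².
P_max = σ_allow · A = 120 · 551.5 = 66190 N = 66.19 kN.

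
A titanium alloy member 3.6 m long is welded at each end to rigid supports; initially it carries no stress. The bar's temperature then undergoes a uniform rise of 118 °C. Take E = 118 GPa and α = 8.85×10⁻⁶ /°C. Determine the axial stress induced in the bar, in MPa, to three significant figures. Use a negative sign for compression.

-123 MPa

Free thermal expansion αLΔT = 8.85e-6 · 3600 · 118 = 3.759 mm.
The walls impose strain ε = −(3.759)/3600 = -1.0443e-03; σ = Eε = 118000 · -1.0443e-03 = -123.2 MPa.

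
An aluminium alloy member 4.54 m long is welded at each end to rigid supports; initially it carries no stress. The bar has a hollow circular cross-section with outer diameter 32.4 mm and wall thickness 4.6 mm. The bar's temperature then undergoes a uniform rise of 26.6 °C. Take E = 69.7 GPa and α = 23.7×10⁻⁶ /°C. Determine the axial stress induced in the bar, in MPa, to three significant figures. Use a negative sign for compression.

-43.9 MPa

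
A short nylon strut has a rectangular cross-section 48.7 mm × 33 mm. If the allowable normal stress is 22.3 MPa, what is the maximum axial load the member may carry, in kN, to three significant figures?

A = 1607 mm².
P_max = σ_allow · A = 22.3 · 1607 = 35840 N = 35.84 kN.

35.8 kN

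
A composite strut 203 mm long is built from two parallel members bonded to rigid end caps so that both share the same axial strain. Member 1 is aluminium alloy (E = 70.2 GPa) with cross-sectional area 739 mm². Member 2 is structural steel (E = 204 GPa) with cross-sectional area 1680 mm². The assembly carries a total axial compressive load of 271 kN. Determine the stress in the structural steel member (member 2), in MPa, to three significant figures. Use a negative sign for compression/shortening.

-140 MPa

Equal strain + equilibrium ⇒ each member carries load in proportion to AE: A₁E₁ = 51880000 N, A₂E₂ = 342700000 N, ΣAE = 394600000 N.
σ₂ = P·E₂/ΣAE = -271000·204000/394600000 = -140.1 MPa.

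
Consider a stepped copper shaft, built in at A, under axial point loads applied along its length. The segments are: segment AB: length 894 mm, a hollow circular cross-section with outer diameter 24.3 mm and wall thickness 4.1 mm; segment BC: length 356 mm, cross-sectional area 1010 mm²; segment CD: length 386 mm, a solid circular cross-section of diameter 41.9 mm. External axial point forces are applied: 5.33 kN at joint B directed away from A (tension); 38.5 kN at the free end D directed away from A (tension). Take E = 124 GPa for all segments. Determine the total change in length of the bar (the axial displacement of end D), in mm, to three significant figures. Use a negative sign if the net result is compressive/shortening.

1.41 mm

Internal axial forces (sectioning from the free end, tension +): N_CD = 38.5 kN, N_BC = 38.5 kN, N_AB = 43.83 kN.
A_AB = 260.2 mm².
A_CD = 1379 mm².
δ_AB = 43830·894/(260.2·124000) = 1.215 mm
δ_BC = 38500·356/(1010·124000) = 0.1094 mm
δ_CD = 38500·386/(1379·124000) = 0.08692 mm
δ = Σδ_i = 1.411 mm.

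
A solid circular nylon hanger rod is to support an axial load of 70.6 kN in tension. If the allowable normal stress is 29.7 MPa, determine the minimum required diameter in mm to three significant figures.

Required area A ≥ P/σ_allow = 70600/29.7 = 2377 mm².
For a solid circular section, d ≥ √(4A/π) = 55.01 mm.

55.0 mm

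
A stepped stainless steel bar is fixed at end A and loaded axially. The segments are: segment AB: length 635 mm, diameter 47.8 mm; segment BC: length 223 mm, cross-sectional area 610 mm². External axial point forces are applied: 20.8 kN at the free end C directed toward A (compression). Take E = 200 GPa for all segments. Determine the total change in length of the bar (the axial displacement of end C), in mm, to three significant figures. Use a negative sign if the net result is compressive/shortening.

-0.0748 mm

Internal axial forces (sectioning from the free end, tension +): N_BC = -20.8 kN, N_AB = -20.8 kN.
A_AB = 1795 mm².
δ_AB = -20800·635/(1795·200000) = -0.0368 mm
δ_BC = -20800·223/(610·200000) = -0.03802 mm
δ = Σδ_i = -0.07482 mm.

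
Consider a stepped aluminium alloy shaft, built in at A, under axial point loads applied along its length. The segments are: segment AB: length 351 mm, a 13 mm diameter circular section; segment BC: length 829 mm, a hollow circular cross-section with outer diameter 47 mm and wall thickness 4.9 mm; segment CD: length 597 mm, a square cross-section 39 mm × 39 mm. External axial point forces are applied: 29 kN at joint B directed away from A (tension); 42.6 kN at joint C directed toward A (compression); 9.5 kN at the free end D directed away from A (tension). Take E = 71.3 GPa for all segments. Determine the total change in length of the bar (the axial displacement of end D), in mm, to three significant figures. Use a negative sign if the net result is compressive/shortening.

-0.694 mm

Internal axial forces (sectioning from the free end, tension +): N_CD = 9.5 kN, N_BC = -33.1 kN, N_AB = -4.1 kN.
A_AB = 132.7 mm².
A_BC = 648.1 mm².
A_CD = 1521 mm².
δ_AB = -4100·351/(132.7·71300) = -0.1521 mm
δ_BC = -33100·829/(648.1·71300) = -0.5938 mm
δ_CD = 9500·597/(1521·71300) = 0.0523 mm
δ = Σδ_i = -0.6936 mm.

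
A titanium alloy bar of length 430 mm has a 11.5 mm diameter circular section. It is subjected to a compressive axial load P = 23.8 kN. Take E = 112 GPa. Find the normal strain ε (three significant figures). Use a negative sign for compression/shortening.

A = 103.9 mm².
σ = N/A = -229.1 MPa; ε = σ/E = -229.1/112000 = -2.046e-03.

-0.00205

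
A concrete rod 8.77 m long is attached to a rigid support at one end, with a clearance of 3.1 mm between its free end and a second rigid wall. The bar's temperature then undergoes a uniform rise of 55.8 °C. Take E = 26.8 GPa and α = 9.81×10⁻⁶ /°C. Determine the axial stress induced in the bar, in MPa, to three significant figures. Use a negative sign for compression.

-5.20 MPa

Free thermal expansion αLΔT = 9.81e-6 · 8770 · 55.8 = 4.801 mm.
The walls engage after the gap closes; constrained expansion = 4.801 − 3.1 = 1.701 mm.
The walls impose strain ε = −(1.701)/8770 = -1.9392e-04; σ = Eε = 26800 · -1.9392e-04 = -5.197 MPa.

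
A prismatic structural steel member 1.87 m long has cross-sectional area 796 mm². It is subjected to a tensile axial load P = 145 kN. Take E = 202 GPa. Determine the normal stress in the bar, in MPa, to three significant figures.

σ = N/A = 145000/796 = 182.2 MPa.

182 MPa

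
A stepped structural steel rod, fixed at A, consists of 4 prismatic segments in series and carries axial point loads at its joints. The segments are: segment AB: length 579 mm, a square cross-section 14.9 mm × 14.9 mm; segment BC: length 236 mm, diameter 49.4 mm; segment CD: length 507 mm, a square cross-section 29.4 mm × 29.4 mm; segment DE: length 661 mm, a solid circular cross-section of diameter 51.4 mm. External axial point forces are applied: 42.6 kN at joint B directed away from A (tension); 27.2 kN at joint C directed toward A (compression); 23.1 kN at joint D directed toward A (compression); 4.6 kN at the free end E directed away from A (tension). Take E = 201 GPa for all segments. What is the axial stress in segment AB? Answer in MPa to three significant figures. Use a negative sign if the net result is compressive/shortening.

Internal axial forces (sectioning from the free end, tension +): N_DE = 4.6 kN, N_CD = -18.5 kN, N_BC = -45.7 kN, N_AB = -3.1 kN.
A_AB = 222 mm².
σ_AB = N_AB/A_AB = -3100/222 = -13.96 MPa.

-14.0 MPa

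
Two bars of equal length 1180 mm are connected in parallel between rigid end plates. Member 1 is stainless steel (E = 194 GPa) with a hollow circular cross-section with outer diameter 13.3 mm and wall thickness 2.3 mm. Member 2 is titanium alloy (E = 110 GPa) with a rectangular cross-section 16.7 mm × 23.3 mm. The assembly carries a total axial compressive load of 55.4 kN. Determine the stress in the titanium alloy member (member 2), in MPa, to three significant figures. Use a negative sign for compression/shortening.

-105 MPa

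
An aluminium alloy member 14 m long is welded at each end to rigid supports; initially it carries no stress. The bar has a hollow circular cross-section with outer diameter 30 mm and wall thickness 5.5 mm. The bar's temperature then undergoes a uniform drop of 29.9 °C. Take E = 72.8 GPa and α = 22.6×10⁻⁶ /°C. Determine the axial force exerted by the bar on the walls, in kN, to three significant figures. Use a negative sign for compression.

20.8 kN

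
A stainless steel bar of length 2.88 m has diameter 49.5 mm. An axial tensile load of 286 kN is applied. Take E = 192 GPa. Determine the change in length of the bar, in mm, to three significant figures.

2.23 mm

A = 1924 mm².
δ_mech = NL/(AE) = 286000·2880/(1924·192000) = 2.229 mm.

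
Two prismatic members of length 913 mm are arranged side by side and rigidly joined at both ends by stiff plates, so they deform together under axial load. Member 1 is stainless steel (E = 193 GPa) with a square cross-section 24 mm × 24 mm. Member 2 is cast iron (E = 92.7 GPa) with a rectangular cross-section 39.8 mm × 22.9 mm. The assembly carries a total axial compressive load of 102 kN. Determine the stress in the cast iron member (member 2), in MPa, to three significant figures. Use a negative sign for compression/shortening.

-48.3 MPa

A_1 = 576 mm².
A_2 = 911.4 mm².
Equal strain + equilibrium ⇒ each member carries load in proportion to AE: A₁E₁ = 111200000 N, A₂E₂ = 84490000 N, ΣAE = 195700000 N.
σ₂ = P·E₂/ΣAE = -102000·92700/195700000 = -48.33 MPa.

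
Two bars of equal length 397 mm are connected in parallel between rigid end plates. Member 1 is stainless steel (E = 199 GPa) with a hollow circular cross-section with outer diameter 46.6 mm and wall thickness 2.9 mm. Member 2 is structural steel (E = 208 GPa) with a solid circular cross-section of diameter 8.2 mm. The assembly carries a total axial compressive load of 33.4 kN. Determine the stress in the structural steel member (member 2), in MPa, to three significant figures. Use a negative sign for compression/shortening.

-77.0 MPa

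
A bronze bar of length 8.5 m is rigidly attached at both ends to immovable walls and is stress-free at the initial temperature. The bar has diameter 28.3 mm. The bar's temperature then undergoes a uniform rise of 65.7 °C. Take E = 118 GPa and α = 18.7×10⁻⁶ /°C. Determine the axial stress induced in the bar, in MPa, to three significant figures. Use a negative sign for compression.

Free thermal expansion αLΔT = 18.7e-6 · 8500 · 65.7 = 10.44 mm.
The walls impose strain ε = −(10.44)/8500 = -1.2286e-03; σ = Eε = 118000 · -1.2286e-03 = -145 MPa.

-145 MPa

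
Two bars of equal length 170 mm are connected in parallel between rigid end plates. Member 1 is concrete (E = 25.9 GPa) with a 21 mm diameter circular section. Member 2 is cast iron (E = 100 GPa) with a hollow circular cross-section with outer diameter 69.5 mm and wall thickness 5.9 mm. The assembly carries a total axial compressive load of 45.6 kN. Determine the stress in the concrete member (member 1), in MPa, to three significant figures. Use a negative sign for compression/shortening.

-9.31 MPa

A_1 = 346.4 mm².
A_2 = 1179 mm².
Equal strain + equilibrium ⇒ each member carries load in proportion to AE: A₁E₁ = 8971000 N, A₂E₂ = 117900000 N, ΣAE = 126900000 N.
σ₁ = P·E₁/ΣAE = -45600·25900/126900000 = -9.31 MPa.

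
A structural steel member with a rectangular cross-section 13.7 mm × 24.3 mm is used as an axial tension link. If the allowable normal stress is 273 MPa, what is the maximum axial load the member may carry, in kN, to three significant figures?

90.9 kN

A = 332.9 mm².
P_max = σ_allow · A = 273 · 332.9 = 90880 N = 90.88 kN.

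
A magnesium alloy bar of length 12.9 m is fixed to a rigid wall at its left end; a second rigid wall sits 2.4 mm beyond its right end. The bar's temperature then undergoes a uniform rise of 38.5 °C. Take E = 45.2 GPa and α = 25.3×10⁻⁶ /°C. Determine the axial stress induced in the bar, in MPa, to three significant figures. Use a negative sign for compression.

-35.6 MPa

Free thermal expansion αLΔT = 25.3e-6 · 12900 · 38.5 = 12.57 mm.
The walls engage after the gap closes; constrained expansion = 12.57 − 2.4 = 10.17 mm.
The walls impose strain ε = −(10.17)/12900 = -7.8800e-04; σ = Eε = 45200 · -7.8800e-04 = -35.62 MPa.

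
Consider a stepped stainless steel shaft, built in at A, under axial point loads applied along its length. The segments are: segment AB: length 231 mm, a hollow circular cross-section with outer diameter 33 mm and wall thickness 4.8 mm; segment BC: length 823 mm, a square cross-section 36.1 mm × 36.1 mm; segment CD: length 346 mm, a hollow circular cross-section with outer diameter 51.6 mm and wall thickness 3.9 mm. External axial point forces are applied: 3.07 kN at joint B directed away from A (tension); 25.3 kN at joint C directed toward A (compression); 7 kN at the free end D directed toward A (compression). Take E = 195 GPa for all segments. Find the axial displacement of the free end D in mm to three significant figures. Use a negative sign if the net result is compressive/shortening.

-0.207 mm

Internal axial forces (sectioning from the free end, tension +): N_CD = -7 kN, N_BC = -32.3 kN, N_AB = -29.23 kN.
A_AB = 425.2 mm².
A_BC = 1303 mm².
A_CD = 584.4 mm².
δ_AB = -29230·231/(425.2·195000) = -0.08143 mm
δ_BC = -32300·823/(1303·195000) = -0.1046 mm
δ_CD = -7000·346/(584.4·195000) = -0.02125 mm
δ = Σδ_i = -0.2073 mm.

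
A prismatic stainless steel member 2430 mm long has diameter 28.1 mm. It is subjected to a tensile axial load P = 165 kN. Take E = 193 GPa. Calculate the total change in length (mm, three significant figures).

3.35 mm

A = 620.2 mm².
δ_mech = NL/(AE) = 165000·2430/(620.2·193000) = 3.35 mm.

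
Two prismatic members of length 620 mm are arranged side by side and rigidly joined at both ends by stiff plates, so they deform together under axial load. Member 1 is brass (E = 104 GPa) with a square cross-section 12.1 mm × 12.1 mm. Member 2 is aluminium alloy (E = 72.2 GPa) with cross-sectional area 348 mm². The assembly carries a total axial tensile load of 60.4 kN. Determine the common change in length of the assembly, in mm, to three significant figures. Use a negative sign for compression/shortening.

0.928 mm

A_1 = 146.4 mm².
Equal strain + equilibrium ⇒ each member carries load in proportion to AE: A₁E₁ = 15230000 N, A₂E₂ = 25130000 N, ΣAE = 40350000 N.
δ = PL/ΣAE = 60400·620/40350000 = 0.928 mm.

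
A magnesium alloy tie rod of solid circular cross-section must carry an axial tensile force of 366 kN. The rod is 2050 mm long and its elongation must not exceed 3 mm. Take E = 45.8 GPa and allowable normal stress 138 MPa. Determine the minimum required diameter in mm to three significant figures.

Required area A ≥ P/σ_allow = 366000/138 = 2652 mm².
For a solid circular section, d ≥ √(4A/π) = 58.11 mm.
Elongation limit: A ≥ PL/(Eδ_allow) = 366000·2050/(45800·3) = 5461 mm² ⇒ d ≥ 83.38 mm.
The elongation limit governs.

83.4 mm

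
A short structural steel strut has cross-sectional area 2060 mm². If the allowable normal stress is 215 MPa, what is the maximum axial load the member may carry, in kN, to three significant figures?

443 kN

P_max = σ_allow · A = 215 · 2060 = 442900 N = 442.9 kN.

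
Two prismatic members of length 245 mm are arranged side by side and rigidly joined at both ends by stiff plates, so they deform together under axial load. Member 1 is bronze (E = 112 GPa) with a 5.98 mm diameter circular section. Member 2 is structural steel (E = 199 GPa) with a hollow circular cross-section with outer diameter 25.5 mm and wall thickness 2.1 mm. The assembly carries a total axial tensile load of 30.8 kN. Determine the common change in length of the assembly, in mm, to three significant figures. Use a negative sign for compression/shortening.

0.223 mm

A_1 = 28.09 mm².
A_2 = 154.4 mm².
Equal strain + equilibrium ⇒ each member carries load in proportion to AE: A₁E₁ = 3146000 N, A₂E₂ = 30720000 N, ΣAE = 33870000 N.
δ = PL/ΣAE = 30800·245/33870000 = 0.2228 mm.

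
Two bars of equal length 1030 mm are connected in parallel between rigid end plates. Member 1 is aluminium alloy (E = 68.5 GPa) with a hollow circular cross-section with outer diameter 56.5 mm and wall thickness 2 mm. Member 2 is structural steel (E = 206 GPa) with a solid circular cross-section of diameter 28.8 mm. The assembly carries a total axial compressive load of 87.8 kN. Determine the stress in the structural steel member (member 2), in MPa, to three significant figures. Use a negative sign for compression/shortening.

-115 MPa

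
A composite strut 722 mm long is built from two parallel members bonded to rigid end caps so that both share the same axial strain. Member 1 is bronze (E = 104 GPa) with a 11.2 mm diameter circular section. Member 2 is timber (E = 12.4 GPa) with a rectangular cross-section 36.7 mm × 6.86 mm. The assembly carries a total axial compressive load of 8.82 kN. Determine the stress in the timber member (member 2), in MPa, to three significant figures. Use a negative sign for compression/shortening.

-8.18 MPa

A_1 = 98.52 mm².
A_2 = 251.8 mm².
Equal strain + equilibrium ⇒ each member carries load in proportion to AE: A₁E₁ = 10250000 N, A₂E₂ = 3122000 N, ΣAE = 13370000 N.
σ₂ = P·E₂/ΣAE = -8820·12400/13370000 = -8.181 MPa.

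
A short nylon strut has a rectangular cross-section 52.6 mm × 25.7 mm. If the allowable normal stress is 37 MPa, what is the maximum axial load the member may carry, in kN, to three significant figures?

A = 1352 mm².
P_max = σ_allow · A = 37 · 1352 = 50020 N = 50.02 kN.

50.0 kN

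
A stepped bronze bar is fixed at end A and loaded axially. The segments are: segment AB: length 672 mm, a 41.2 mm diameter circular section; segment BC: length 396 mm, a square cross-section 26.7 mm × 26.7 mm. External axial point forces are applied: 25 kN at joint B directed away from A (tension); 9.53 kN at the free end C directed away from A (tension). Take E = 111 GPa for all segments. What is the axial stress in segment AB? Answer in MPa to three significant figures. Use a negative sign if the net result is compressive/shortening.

Internal axial forces (sectioning from the free end, tension +): N_BC = 9.53 kN, N_AB = 34.53 kN.
A_AB = 1333 mm².
σ_AB = N_AB/A_AB = 34530/1333 = 25.9 MPa.

25.9 MPa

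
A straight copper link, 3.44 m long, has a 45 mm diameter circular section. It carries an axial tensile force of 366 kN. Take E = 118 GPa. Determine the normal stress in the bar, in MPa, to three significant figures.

230 MPa

A = 1590 mm².
σ = N/A = 366000/1590 = 230.1 MPa.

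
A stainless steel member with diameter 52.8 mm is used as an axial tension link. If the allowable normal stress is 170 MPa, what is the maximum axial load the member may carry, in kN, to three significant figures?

A = 2190 mm².
P_max = σ_allow · A = 170 · 2190 = 372200 N = 372.2 kN.

372 kN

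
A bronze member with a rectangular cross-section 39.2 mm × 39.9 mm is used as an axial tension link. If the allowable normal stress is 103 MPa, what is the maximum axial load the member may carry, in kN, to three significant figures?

161 kN

A = 1564 mm².
P_max = σ_allow · A = 103 · 1564 = 161100 N = 161.1 kN.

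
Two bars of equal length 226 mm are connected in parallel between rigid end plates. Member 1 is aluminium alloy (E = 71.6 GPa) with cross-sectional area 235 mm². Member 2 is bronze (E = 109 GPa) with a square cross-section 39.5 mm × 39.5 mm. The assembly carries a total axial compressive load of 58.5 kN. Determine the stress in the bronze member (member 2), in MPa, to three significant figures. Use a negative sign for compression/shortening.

-34.1 MPa

A_2 = 1560 mm².
Equal strain + equilibrium ⇒ each member carries load in proportion to AE: A₁E₁ = 16830000 N, A₂E₂ = 170100000 N, ΣAE = 186900000 N.
σ₂ = P·E₂/ΣAE = -58500·109000/186900000 = -34.12 MPa.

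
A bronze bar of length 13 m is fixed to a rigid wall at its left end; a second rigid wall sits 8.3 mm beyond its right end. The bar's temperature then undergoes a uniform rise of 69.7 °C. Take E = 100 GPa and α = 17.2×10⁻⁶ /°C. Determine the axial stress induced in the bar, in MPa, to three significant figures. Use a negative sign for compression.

-56.0 MPa

Free thermal expansion αLΔT = 17.2e-6 · 13000 · 69.7 = 15.58 mm.
The walls engage after the gap closes; constrained expansion = 15.58 − 8.3 = 7.285 mm.
The walls impose strain ε = −(7.285)/13000 = -5.6038e-04; σ = Eε = 100000 · -5.6038e-04 = -56.04 MPa.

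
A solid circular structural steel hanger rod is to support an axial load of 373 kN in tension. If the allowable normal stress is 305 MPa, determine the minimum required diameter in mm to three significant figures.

39.5 mm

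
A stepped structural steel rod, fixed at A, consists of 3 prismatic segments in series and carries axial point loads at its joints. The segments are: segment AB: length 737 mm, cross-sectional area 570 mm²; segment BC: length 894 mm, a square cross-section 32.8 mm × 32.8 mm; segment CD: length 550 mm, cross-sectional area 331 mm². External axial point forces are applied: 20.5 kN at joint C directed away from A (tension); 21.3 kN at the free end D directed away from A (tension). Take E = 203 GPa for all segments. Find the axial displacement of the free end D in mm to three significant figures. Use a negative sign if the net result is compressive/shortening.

0.612 mm

Internal axial forces (sectioning from the free end, tension +): N_CD = 21.3 kN, N_BC = 41.8 kN, N_AB = 41.8 kN.
A_BC = 1076 mm².
δ_AB = 41800·737/(570·203000) = 0.2662 mm
δ_BC = 41800·894/(1076·203000) = 0.1711 mm
δ_CD = 21300·550/(331·203000) = 0.1743 mm
δ = Σδ_i = 0.6117 mm.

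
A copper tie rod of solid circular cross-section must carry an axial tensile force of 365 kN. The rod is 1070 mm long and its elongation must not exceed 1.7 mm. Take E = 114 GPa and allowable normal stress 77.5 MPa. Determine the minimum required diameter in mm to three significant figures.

77.4 mm

Required area A ≥ P/σ_allow = 365000/77.5 = 4710 mm².
For a solid circular section, d ≥ √(4A/π) = 77.44 mm.
Elongation limit: A ≥ PL/(Eδ_allow) = 365000·1070/(114000·1.7) = 2015 mm² ⇒ d ≥ 50.65 mm.
The stress limit governs.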